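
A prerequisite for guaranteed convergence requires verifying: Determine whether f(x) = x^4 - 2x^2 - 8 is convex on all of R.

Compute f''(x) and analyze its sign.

f(x) = x^4 - 2x^2 - 8
f'(x) = 4x^3 + -4x
f''(x) = 12x^2 + -4
f''(0) = -4 < 0, so not convex near x = 0
Therefore, f is not globally convex on R.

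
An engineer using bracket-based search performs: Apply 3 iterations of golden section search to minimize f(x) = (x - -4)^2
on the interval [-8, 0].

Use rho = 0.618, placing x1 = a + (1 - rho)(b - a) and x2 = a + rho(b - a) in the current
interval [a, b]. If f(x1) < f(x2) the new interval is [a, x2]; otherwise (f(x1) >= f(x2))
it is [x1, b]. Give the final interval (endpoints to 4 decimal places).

Golden section search for min of f(x) = (x - -4)^2 on [-8, 0].
Each step: x1 = a + (1 - rho)(b - a), x2 = a + rho(b - a); if f(x1) < f(x2) keep [a, x2], otherwise keep [x1, b].
Step 1: [-8.0000, 0.0000], x1=-4.9440 (f=0.8911), x2=-3.0560 (f=0.8911); f(x1) = f(x2) (tie, not '<') => keep [-4.9440, 0.0000]
Step 2: [-4.9440, 0.0000], x1=-3.0554 (f=0.8923), x2=-1.8886 (f=4.4580); f(x1) < f(x2) => keep [-4.9440, -1.8886]
Step 3: [-4.9440, -1.8886], x1=-3.7768 (f=0.0498), x2=-3.0558 (f=0.8916); f(x1) < f(x2) => keep [-4.9440, -3.0558]
Final interval: [-4.9440, -3.0558]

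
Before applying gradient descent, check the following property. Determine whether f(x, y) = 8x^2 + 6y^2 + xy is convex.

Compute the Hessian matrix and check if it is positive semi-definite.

f(x,y) = 8x^2 + 6y^2 + xy
Hessian H = [[16, 1], [1, 12]]
trace(H) = 28, det(H) = 191
Eigenvalues: (28 +/- sqrt(20)) / 2 = 16.24, 11.76
Since both eigenvalues > 0, f is convex.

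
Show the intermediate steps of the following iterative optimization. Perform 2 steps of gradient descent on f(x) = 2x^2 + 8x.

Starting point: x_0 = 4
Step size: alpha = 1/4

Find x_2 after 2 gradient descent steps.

f(x) = 2x^2 + 8x, f'(x) = 4x + (8)
Step 1: f'(4) = 24, x_1 = 4 - 1/4 * 24 = -2
Step 2: f'(-2) = 0, x_2 = -2 - 1/4 * 0 = -2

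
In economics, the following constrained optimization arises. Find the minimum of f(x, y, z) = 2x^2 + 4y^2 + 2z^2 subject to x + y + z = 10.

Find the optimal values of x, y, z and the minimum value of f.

Using Lagrange multipliers on f = 2x^2 + 4y^2 + 2z^2 with constraint x + y + z = 10:
Conditions: 2*2*x = lambda, 2*4*y = lambda, 2*2*z = lambda
So x = lambda/4, y = lambda/8, z = lambda/4
Substituting into constraint: lambda * (5/8) = 10
lambda = 16
x = 4, y = 2, z = 4
Minimum value = 80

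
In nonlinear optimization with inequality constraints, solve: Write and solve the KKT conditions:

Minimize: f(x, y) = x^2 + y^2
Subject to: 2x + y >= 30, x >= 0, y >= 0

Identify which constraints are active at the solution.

KKT conditions for min x^2 + y^2 s.t. 2x + 1y >= 30, x >= 0, y >= 0:
Stationarity: 2x = mu*2 + mu_x, 2y = mu*1 + mu_y, with mu, mu_x, mu_y >= 0
Complementary slackness: mu*(2x + y - 30) = 0, mu_x*x = 0, mu_y*y = 0
(0, 0) is infeasible (2*0 + 1*0 < 30), so if mu = 0 stationarity would force x = mu_x/2 >= 0, y = mu_y/2 >= 0 with mu_x*x = mu_y*y = 0, i.e. x = y = 0: contradiction. Hence mu > 0 and 2x + y = 30 is active.
Try x > 0, y > 0 (so mu_x = mu_y = 0): x = 2*mu/2, y = 1*mu/2
Substitute: 2*(2*mu/2) + 1*(1*mu/2) = 30
  mu*5/2 = 30 => mu = 12
x* = 12 > 0, y* = 6 > 0, consistent with mu_x = mu_y = 0.
f is convex and the constraints are linear, so this KKT point is the global minimum.
f* = 180
Active constraints: 2x + y >= 30 (holds with equality, mu = 12 > 0); x >= 0 and y >= 0 are inactive (mu_x = mu_y = 0).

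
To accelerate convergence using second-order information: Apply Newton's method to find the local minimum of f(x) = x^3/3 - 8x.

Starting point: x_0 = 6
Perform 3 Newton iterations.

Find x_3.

f(x) = x^3/3 - 8x
f'(x) = x^2 - 8, f''(x) = 2x
Newton update: x_{n+1} = x_n - (x_n^2 - 8)/(2*x_n)
Step 1: x_0 = 6, f'=28, f''=12, x_1 = 11/3
Step 2: x_1 = 11/3, f'=49/9, f''=22/3, x_2 = 193/66
Step 3: x_2 = 193/66, f'=2401/4356, f''=193/33, x_3 = 72097/25476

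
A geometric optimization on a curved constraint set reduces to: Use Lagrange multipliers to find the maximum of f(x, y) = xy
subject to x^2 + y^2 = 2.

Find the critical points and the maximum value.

Lagrange conditions: y = 2*lambda*x and x = 2*lambda*y
If x = 0 then y = 0, violating the constraint, so x, y != 0.
Dividing: y/x = x/y => x^2 = y^2 => y = x or y = -x
Constraint: 2x^2 = 2 => x^2 = 1 => x = +/-1
Critical points: (1, 1), (-1, -1), (1, -1), (-1, 1)
  y = x:  xy = x^2 = 1  at (1, 1) and (-1, -1)
  y = -x: xy = -x^2 = -1 at (1, -1) and (-1, 1)
Maximum xy = 1 at (1, 1) and (-1, -1)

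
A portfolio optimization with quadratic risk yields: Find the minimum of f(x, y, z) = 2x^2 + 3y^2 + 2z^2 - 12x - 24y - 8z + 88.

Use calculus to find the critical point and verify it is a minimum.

f(x,y,z) = 2x^2 + 3y^2 + 2z^2 - 12x - 24y - 8z + 88
df/dx = 4x + (-12) = 0 => x = 3
df/dy = 6y + (-24) = 0 => y = 4
df/dz = 4z + (-8) = 0 => z = 2
f(3,4,2) = 2*(3)^2 + 3*(4)^2 + 2*(2)^2 + -12*(3) + -24*(4) + -8*(2) + 88 = 14
Hessian is diagonal with entries 4, 6, 4 > 0, confirmed minimum.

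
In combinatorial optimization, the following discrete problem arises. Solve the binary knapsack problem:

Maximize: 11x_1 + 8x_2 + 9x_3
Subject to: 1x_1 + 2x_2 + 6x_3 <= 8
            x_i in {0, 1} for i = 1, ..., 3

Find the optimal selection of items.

Items: item 1 (v=11, w=1), item 2 (v=8, w=2), item 3 (v=9, w=6)
Capacity: 8
Checking all 8 subsets (w = total weight, v = total value):
  {}: w = 0, v = 0
  {1}: w = 1, v = 11
  {2}: w = 2, v = 8
  {3}: w = 6, v = 9
  {1, 2}: w = 3, v = 19
  {1, 3}: w = 7, v = 20
  {2, 3}: w = 8, v = 17
  {1, 2, 3}: w = 9 > 8, infeasible
Best feasible subset: items [1, 3]
Total weight: 7 <= 8, total value: 20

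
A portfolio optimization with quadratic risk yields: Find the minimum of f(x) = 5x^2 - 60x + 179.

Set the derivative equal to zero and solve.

f(x) = 5x^2 - 60x + 179
f'(x) = 10x + (-60) = 0
x = 60/10 = 6
f(6) = -1
Since f''(x) = 10 > 0, this is a minimum.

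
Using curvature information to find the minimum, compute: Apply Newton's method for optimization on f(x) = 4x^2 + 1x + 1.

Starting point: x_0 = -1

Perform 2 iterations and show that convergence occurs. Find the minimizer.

f(x) = 4x^2 + 1x + 1, f'(x) = 8x + (1), f''(x) = 8
Step 1: f'(-1) = -7, x_1 = -1 - -7/8 = -1/8
Step 2: f'(-1/8) = 0, x_2 = -1/8 (converged)
Newton's method converges in 1 step for quadratics.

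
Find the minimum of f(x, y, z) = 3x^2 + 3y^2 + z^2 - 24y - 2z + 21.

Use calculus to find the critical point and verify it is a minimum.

f(x,y,z) = 3x^2 + 3y^2 + z^2 - 24y - 2z + 21
df/dx = 6x + (0) = 0 => x = 0
df/dy = 6y + (-24) = 0 => y = 4
df/dz = 2z + (-2) = 0 => z = 1
f(0,4,1) = 3*(0)^2 + 3*(4)^2 + 1*(1)^2 + -24*(4) + -2*(1) + 21 = -28
Hessian is diagonal with entries 6, 6, 2 > 0, confirmed minimum.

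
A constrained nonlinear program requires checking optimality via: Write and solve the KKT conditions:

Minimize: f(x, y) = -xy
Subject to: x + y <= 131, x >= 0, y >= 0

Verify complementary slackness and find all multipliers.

Problem: min -xy s.t. x + y <= 131 (multiplier lambda), x >= 0 (mu_x), y >= 0 (mu_y)
KKT stationarity: -y + lambda - mu_x = 0, -x + lambda - mu_y = 0, with lambda, mu_x, mu_y >= 0
Complementary slackness: lambda*(x + y - 131) = 0, mu_x*x = 0, mu_y*y = 0
If lambda = 0: y = -mu_x <= 0 and x = -mu_y <= 0 force x = y = 0 with f = 0; but x = y = 131/2 is feasible with f = -17161/4 < 0, so this is not the minimum. Hence lambda > 0 and x + y = 131.
Try x > 0, y > 0 (so mu_x = mu_y = 0): y = lambda, x = lambda => x = y = lambda
x + y = 131 => 2*lambda = 131 => lambda = 131/2
x* = y* = 131/2 > 0, consistent with mu_x = mu_y = 0.
(Any feasible point with x = 0 or y = 0 has f = 0 > -17161/4, so the minimum is not on those boundaries.)
min(-xy) = -17161/4 (i.e. max xy = 17161/4)
Multipliers: lambda = 131/2, mu_x = 0, mu_y = 0
Complementary slackness: lambda*(x + y - 131) = 131/2*(131/2 + 131/2 - 131) = 0, mu_x*x = 0*131/2 = 0, mu_y*y = 0*131/2 = 0. Satisfied.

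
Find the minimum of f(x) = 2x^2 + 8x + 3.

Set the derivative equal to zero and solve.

f(x) = 2x^2 + 8x + 3
f'(x) = 4x + (8) = 0
x = -8/4 = -2
f(-2) = -5
Since f''(x) = 4 > 0, this is a minimum.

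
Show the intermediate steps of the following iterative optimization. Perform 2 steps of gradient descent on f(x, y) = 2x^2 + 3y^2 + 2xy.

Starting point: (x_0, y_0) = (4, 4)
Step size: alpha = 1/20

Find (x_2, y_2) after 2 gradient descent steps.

f(x,y) = 2x^2 + 3y^2 + 2xy
grad_x = 4x + 2y, grad_y = 6y + 2x
Step 1: grad = (24, 32), (14/5, 12/5)
Step 2: grad = (16, 20), (2, 7/5)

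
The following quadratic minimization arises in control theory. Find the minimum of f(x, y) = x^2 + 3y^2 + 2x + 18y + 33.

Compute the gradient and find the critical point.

f(x,y) = x^2 + 3y^2 + 2x + 18y + 33
df/dx = 2x + (2) = 0  =>  x = -1
df/dy = 6y + (18) = 0  =>  y = -3
f(-1, -3) = 1*(-1)^2 + 3*(-3)^2 + 2*(-1) + 18*(-3) + 33 = 5
Hessian is diagonal with entries 2, 6 > 0, so this is a minimum.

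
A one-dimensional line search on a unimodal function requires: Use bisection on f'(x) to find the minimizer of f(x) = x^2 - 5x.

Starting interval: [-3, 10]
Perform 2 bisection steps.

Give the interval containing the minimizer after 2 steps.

Finding critical point of f(x) = x^2 - 5x using bisection on f'(x) = 2x + -5.
f'(x) = 0 when x = 5/2.
Starting interval: [-3, 10]
Step 1: mid = 7/2, f'(mid) = 2, new interval = [-3, 7/2]
Step 2: mid = 1/4, f'(mid) = -9/2, new interval = [1/4, 7/2]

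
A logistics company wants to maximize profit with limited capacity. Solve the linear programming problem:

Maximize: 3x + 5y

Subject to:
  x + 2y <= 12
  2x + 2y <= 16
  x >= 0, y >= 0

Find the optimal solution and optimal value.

Feasible vertices: (0, 0), (0, 6), (4, 4), (8, 0)
Objective 3x + 5y at each:
  (0, 0): 0
  (0, 6): 30
  (4, 4): 32
  (8, 0): 24
Maximum is 32 at (4, 4).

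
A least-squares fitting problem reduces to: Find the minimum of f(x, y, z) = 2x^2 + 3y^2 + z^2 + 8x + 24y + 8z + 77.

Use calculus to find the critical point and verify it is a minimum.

f(x,y,z) = 2x^2 + 3y^2 + z^2 + 8x + 24y + 8z + 77
df/dx = 4x + (8) = 0 => x = -2
df/dy = 6y + (24) = 0 => y = -4
df/dz = 2z + (8) = 0 => z = -4
f(-2,-4,-4) = 2*(-2)^2 + 3*(-4)^2 + 1*(-4)^2 + 8*(-2) + 24*(-4) + 8*(-4) + 77 = 5
Hessian is diagonal with entries 4, 6, 2 > 0, confirmed minimum.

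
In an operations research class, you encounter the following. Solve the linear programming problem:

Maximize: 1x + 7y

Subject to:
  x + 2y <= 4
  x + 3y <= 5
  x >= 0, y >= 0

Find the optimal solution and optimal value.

Feasible vertices: (0, 0), (0, 5/3), (2, 1), (4, 0)
Objective 1x + 7y at each:
  (0, 0): 0
  (0, 5/3): 35/3
  (2, 1): 9
  (4, 0): 4
Maximum is 35/3 at (0, 5/3).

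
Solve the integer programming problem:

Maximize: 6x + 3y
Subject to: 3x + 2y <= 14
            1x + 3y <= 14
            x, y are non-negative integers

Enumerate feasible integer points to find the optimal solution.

Constraint 1: 3x + 2y <= 14
Constraint 2: 1x + 3y <= 14
Feasible x range (need y >= 0): 0 <= x <= min(14/3, 14/1) => x in {0, ..., 4}.
Enumerate feasible integer points row by row (the coefficient of y is 3 > 0, so for each x the largest feasible y gives the best value):
  x = 0: y <= min((14 - 3*0)/2, (14 - 1*0)/3) => y in {0, ..., 4}; best 6*0 + 3*4 = 12
  x = 1: y <= min((14 - 3*1)/2, (14 - 1*1)/3) => y in {0, ..., 4}; best 6*1 + 3*4 = 18
  x = 2: y <= min((14 - 3*2)/2, (14 - 1*2)/3) => y in {0, ..., 4}; best 6*2 + 3*4 = 24
  x = 3: y <= min((14 - 3*3)/2, (14 - 1*3)/3) => y in {0, ..., 2}; best 6*3 + 3*2 = 24
  x = 4: y <= min((14 - 3*4)/2, (14 - 1*4)/3) => y in {0, ..., 1}; best 6*4 + 3*1 = 27
The maximum 6x + 3y = 27 is achieved at x = 4, y = 1.
Check: 3*4 + 2*1 = 14 <= 14 and 1*4 + 3*1 = 7 <= 14.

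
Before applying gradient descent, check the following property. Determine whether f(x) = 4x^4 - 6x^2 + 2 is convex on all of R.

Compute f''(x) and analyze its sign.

f(x) = 4x^4 - 6x^2 + 2
f'(x) = 16x^3 + -12x
f''(x) = 48x^2 + -12
f''(0) = -12 < 0, so not convex near x = 0
Therefore, f is not globally convex on R.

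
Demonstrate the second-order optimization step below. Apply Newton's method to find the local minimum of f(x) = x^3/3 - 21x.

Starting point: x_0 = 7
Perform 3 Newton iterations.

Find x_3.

f(x) = x^3/3 - 21x
f'(x) = x^2 - 21, f''(x) = 2x
Newton update: x_{n+1} = x_n - (x_n^2 - 21)/(2*x_n)
Step 1: x_0 = 7, f'=28, f''=14, x_1 = 5
Step 2: x_1 = 5, f'=4, f''=10, x_2 = 23/5
Step 3: x_2 = 23/5, f'=4/25, f''=46/5, x_3 = 527/115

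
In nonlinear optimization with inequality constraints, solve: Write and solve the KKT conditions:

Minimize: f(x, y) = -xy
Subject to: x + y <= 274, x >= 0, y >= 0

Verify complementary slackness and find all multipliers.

Problem: min -xy s.t. x + y <= 274 (multiplier lambda), x >= 0 (mu_x), y >= 0 (mu_y)
KKT stationarity: -y + lambda - mu_x = 0, -x + lambda - mu_y = 0, with lambda, mu_x, mu_y >= 0
Complementary slackness: lambda*(x + y - 274) = 0, mu_x*x = 0, mu_y*y = 0
If lambda = 0: y = -mu_x <= 0 and x = -mu_y <= 0 force x = y = 0 with f = 0; but x = y = 137 is feasible with f = -18769 < 0, so this is not the minimum. Hence lambda > 0 and x + y = 274.
Try x > 0, y > 0 (so mu_x = mu_y = 0): y = lambda, x = lambda => x = y = lambda
x + y = 274 => 2*lambda = 274 => lambda = 137
x* = y* = 137 > 0, consistent with mu_x = mu_y = 0.
(Any feasible point with x = 0 or y = 0 has f = 0 > -18769, so the minimum is not on those boundaries.)
min(-xy) = -18769 (i.e. max xy = 18769)
Multipliers: lambda = 137, mu_x = 0, mu_y = 0
Complementary slackness: lambda*(x + y - 274) = 137*(137 + 137 - 274) = 0, mu_x*x = 0*137 = 0, mu_y*y = 0*137 = 0. Satisfied.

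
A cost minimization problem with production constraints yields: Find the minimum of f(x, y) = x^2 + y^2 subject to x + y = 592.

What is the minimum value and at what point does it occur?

Substitute y = 592 - x into f(x,y) = x^2 + y^2:
g(x) = x^2 + (592 - x)^2 = 2x^2 - 1184x + 350464
g'(x) = 4x - 1184 = 0  =>  x = 296
y = 592 - 296 = 296
Minimum value = 296^2 + 296^2 = 175232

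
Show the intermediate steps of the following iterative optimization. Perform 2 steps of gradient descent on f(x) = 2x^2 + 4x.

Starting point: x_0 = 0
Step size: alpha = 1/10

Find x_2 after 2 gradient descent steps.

f(x) = 2x^2 + 4x, f'(x) = 4x + (4)
Step 1: f'(0) = 4, x_1 = 0 - 1/10 * 4 = -2/5
Step 2: f'(-2/5) = 12/5, x_2 = -2/5 - 1/10 * 12/5 = -16/25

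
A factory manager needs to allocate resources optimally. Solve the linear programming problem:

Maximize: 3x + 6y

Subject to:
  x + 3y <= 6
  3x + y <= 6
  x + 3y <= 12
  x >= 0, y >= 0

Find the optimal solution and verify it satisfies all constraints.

Feasible vertices: (0, 0), (0, 2), (3/2, 3/2), (2, 0)
Objective 3x + 6y at each vertex:
  (0, 0): 0
  (0, 2): 12
  (3/2, 3/2): 27/2
  (2, 0): 6
Maximum is 27/2 at (3/2, 3/2).
Verify constraints at (x, y) = (3/2, 3/2):
  1*(3/2) + 3*(3/2) = 6 <= 6 (active)
  3*(3/2) + 1*(3/2) = 6 <= 6 (active)
  1*(3/2) + 3*(3/2) = 6 <= 12
  x = 3/2 >= 0, y = 3/2 >= 0. All constraints satisfied.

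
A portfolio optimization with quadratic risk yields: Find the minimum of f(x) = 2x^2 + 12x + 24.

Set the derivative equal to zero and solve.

f(x) = 2x^2 + 12x + 24
f'(x) = 4x + (12) = 0
x = -12/4 = -3
f(-3) = 6
Since f''(x) = 4 > 0, this is a minimum.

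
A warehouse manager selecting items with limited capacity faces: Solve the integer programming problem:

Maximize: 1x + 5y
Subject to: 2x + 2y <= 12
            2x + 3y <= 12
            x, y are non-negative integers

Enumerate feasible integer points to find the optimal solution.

Constraint 1: 2x + 2y <= 12
Constraint 2: 2x + 3y <= 12
Feasible x range (need y >= 0): 0 <= x <= min(12/2, 12/2) => x in {0, ..., 6}.
Enumerate feasible integer points row by row (the coefficient of y is 5 > 0, so for each x the largest feasible y gives the best value):
  x = 0: y <= min((12 - 2*0)/2, (12 - 2*0)/3) => y in {0, ..., 4}; best 1*0 + 5*4 = 20
  x = 1: y <= min((12 - 2*1)/2, (12 - 2*1)/3) => y in {0, ..., 3}; best 1*1 + 5*3 = 16
  x = 2: y <= min((12 - 2*2)/2, (12 - 2*2)/3) => y in {0, ..., 2}; best 1*2 + 5*2 = 12
  x = 3: y <= min((12 - 2*3)/2, (12 - 2*3)/3) => y in {0, ..., 2}; best 1*3 + 5*2 = 13
  x = 4: y <= min((12 - 2*4)/2, (12 - 2*4)/3) => y in {0, ..., 1}; best 1*4 + 5*1 = 9
  x = 5: y <= min((12 - 2*5)/2, (12 - 2*5)/3) => y in {0}; best 1*5 + 5*0 = 5
  x = 6: y <= min((12 - 2*6)/2, (12 - 2*6)/3) => y in {0}; best 1*6 + 5*0 = 6
The maximum 1x + 5y = 20 is achieved at x = 0, y = 4.
Check: 2*0 + 2*4 = 8 <= 12 and 2*0 + 3*4 = 12 <= 12.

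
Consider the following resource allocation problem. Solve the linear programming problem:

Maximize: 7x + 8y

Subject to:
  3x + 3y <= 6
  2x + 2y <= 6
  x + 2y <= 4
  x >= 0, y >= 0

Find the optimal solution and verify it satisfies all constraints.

Feasible vertices: (0, 0), (0, 2), (2, 0)
Objective 7x + 8y at each vertex:
  (0, 0): 0
  (0, 2): 16
  (2, 0): 14
Maximum is 16 at (0, 2).
Verify constraints at (x, y) = (0, 2):
  3*0 + 3*2 = 6 <= 6 (active)
  2*0 + 2*2 = 4 <= 6
  1*0 + 2*2 = 4 <= 4 (active)
  x = 0 >= 0, y = 2 >= 0. All constraints satisfied.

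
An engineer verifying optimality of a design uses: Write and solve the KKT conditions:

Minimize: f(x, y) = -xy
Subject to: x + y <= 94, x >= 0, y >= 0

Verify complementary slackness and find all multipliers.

Problem: min -xy s.t. x + y <= 94 (multiplier lambda), x >= 0 (mu_x), y >= 0 (mu_y)
KKT stationarity: -y + lambda - mu_x = 0, -x + lambda - mu_y = 0, with lambda, mu_x, mu_y >= 0
Complementary slackness: lambda*(x + y - 94) = 0, mu_x*x = 0, mu_y*y = 0
If lambda = 0: y = -mu_x <= 0 and x = -mu_y <= 0 force x = y = 0 with f = 0; but x = y = 47 is feasible with f = -2209 < 0, so this is not the minimum. Hence lambda > 0 and x + y = 94.
Try x > 0, y > 0 (so mu_x = mu_y = 0): y = lambda, x = lambda => x = y = lambda
x + y = 94 => 2*lambda = 94 => lambda = 47
x* = y* = 47 > 0, consistent with mu_x = mu_y = 0.
(Any feasible point with x = 0 or y = 0 has f = 0 > -2209, so the minimum is not on those boundaries.)
min(-xy) = -2209 (i.e. max xy = 2209)
Multipliers: lambda = 47, mu_x = 0, mu_y = 0
Complementary slackness: lambda*(x + y - 94) = 47*(47 + 47 - 94) = 0, mu_x*x = 0*47 = 0, mu_y*y = 0*47 = 0. Satisfied.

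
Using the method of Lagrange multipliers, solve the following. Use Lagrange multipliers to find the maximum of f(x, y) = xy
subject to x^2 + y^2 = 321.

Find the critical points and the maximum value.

Lagrange conditions: y = 2*lambda*x and x = 2*lambda*y
If x = 0 then y = 0, violating the constraint, so x, y != 0.
Dividing: y/x = x/y => x^2 = y^2 => y = x or y = -x
Constraint: 2x^2 = 321 => x^2 = 321/2 => x = +/-sqrt(321/2)
Critical points: (sqrt(321/2), sqrt(321/2)), (-sqrt(321/2), -sqrt(321/2)), (sqrt(321/2), -sqrt(321/2)), (-sqrt(321/2), sqrt(321/2))
  y = x:  xy = x^2 = 321/2  at (sqrt(321/2), sqrt(321/2)) and (-sqrt(321/2), -sqrt(321/2))
  y = -x: xy = -x^2 = -321/2 at (sqrt(321/2), -sqrt(321/2)) and (-sqrt(321/2), sqrt(321/2))
Maximum xy = 321/2 at (sqrt(321/2), sqrt(321/2)) and (-sqrt(321/2), -sqrt(321/2))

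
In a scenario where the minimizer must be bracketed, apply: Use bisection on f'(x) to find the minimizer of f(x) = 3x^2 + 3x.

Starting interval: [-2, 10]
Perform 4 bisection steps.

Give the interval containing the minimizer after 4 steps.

Finding critical point of f(x) = 3x^2 + 3x using bisection on f'(x) = 6x + 3.
f'(x) = 0 when x = -1/2.
Starting interval: [-2, 10]
Step 1: mid = 4, f'(mid) = 27, new interval = [-2, 4]
Step 2: mid = 1, f'(mid) = 9, new interval = [-2, 1]
Step 3: mid = -1/2, f'(mid) = 0, new interval = [-1/2, -1/2]
Step 4: mid = -1/2, f'(mid) = 0, new interval = [-1/2, -1/2]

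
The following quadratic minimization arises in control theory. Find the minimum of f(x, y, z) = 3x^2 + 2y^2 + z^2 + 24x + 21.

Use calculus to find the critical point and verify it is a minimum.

f(x,y,z) = 3x^2 + 2y^2 + z^2 + 24x + 21
df/dx = 6x + (24) = 0 => x = -4
df/dy = 4y + (0) = 0 => y = 0
df/dz = 2z + (0) = 0 => z = 0
f(-4,0,0) = 3*(-4)^2 + 2*(0)^2 + 1*(0)^2 + 24*(-4) + 21 = -27
Hessian is diagonal with entries 6, 4, 2 > 0, confirmed minimum.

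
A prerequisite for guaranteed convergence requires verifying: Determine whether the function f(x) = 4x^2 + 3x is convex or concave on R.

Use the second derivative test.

f(x) = 4x^2 + 3x
f'(x) = 8x + 3
f''(x) = 8
Since f''(x) = 8 > 0 for all x, f is convex on R.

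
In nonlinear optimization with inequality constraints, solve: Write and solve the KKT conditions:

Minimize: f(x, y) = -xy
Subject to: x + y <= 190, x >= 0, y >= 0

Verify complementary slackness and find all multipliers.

Problem: min -xy s.t. x + y <= 190 (multiplier lambda), x >= 0 (mu_x), y >= 0 (mu_y)
KKT stationarity: -y + lambda - mu_x = 0, -x + lambda - mu_y = 0, with lambda, mu_x, mu_y >= 0
Complementary slackness: lambda*(x + y - 190) = 0, mu_x*x = 0, mu_y*y = 0
If lambda = 0: y = -mu_x <= 0 and x = -mu_y <= 0 force x = y = 0 with f = 0; but x = y = 95 is feasible with f = -9025 < 0, so this is not the minimum. Hence lambda > 0 and x + y = 190.
Try x > 0, y > 0 (so mu_x = mu_y = 0): y = lambda, x = lambda => x = y = lambda
x + y = 190 => 2*lambda = 190 => lambda = 95
x* = y* = 95 > 0, consistent with mu_x = mu_y = 0.
(Any feasible point with x = 0 or y = 0 has f = 0 > -9025, so the minimum is not on those boundaries.)
min(-xy) = -9025 (i.e. max xy = 9025)
Multipliers: lambda = 95, mu_x = 0, mu_y = 0
Complementary slackness: lambda*(x + y - 190) = 95*(95 + 95 - 190) = 0, mu_x*x = 0*95 = 0, mu_y*y = 0*95 = 0. Satisfied.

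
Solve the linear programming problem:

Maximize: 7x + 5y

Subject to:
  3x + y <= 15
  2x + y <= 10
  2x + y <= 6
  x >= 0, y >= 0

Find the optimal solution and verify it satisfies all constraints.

Feasible vertices: (0, 0), (0, 6), (3, 0)
Objective 7x + 5y at each vertex:
  (0, 0): 0
  (0, 6): 30
  (3, 0): 21
Maximum is 30 at (0, 6).
Verify constraints at (x, y) = (0, 6):
  3*0 + 1*6 = 6 <= 15
  2*0 + 1*6 = 6 <= 10
  2*0 + 1*6 = 6 <= 6 (active)
  x = 0 >= 0, y = 6 >= 0. All constraints satisfied.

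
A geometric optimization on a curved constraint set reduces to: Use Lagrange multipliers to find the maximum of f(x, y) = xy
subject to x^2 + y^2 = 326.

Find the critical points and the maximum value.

Lagrange conditions: y = 2*lambda*x and x = 2*lambda*y
If x = 0 then y = 0, violating the constraint, so x, y != 0.
Dividing: y/x = x/y => x^2 = y^2 => y = x or y = -x
Constraint: 2x^2 = 326 => x^2 = 163 => x = +/-sqrt(163)
Critical points: (sqrt(163), sqrt(163)), (-sqrt(163), -sqrt(163)), (sqrt(163), -sqrt(163)), (-sqrt(163), sqrt(163))
  y = x:  xy = x^2 = 163  at (sqrt(163), sqrt(163)) and (-sqrt(163), -sqrt(163))
  y = -x: xy = -x^2 = -163 at (sqrt(163), -sqrt(163)) and (-sqrt(163), sqrt(163))
Maximum xy = 163 at (sqrt(163), sqrt(163)) and (-sqrt(163), -sqrt(163))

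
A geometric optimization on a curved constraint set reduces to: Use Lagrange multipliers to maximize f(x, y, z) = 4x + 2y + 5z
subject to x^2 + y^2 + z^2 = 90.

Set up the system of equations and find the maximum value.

Lagrange conditions: 4 = 2*lambda*x, 2 = 2*lambda*y, 5 = 2*lambda*z
So x:4 = y:2 = z:5, i.e. x = 4t, y = 2t, z = 5t
Constraint: t^2*(4^2 + 2^2 + 5^2) = 90
  t^2 * 45 = 90  =>  t = sqrt(2)
Maximum = 4*4t + 2*2t + 5*5t = 45*sqrt(2) = sqrt(4050)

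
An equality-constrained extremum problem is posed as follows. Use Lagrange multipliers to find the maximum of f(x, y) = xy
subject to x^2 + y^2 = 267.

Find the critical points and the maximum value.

Lagrange conditions: y = 2*lambda*x and x = 2*lambda*y
If x = 0 then y = 0, violating the constraint, so x, y != 0.
Dividing: y/x = x/y => x^2 = y^2 => y = x or y = -x
Constraint: 2x^2 = 267 => x^2 = 267/2 => x = +/-sqrt(267/2)
Critical points: (sqrt(267/2), sqrt(267/2)), (-sqrt(267/2), -sqrt(267/2)), (sqrt(267/2), -sqrt(267/2)), (-sqrt(267/2), sqrt(267/2))
  y = x:  xy = x^2 = 267/2  at (sqrt(267/2), sqrt(267/2)) and (-sqrt(267/2), -sqrt(267/2))
  y = -x: xy = -x^2 = -267/2 at (sqrt(267/2), -sqrt(267/2)) and (-sqrt(267/2), sqrt(267/2))
Maximum xy = 267/2 at (sqrt(267/2), sqrt(267/2)) and (-sqrt(267/2), -sqrt(267/2))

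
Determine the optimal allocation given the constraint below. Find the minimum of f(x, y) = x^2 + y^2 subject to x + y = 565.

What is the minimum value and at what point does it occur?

Substitute y = 565 - x into f(x,y) = x^2 + y^2:
g(x) = x^2 + (565 - x)^2 = 2x^2 - 1130x + 319225
g'(x) = 4x - 1130 = 0  =>  x = 565/2
y = 565 - 565/2 = 565/2
Minimum value = (565/2)^2 + (565/2)^2 = 319225/2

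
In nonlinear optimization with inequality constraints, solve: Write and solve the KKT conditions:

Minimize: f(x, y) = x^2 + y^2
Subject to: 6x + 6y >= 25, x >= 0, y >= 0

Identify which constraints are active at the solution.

KKT conditions for min x^2 + y^2 s.t. 6x + 6y >= 25, x >= 0, y >= 0:
Stationarity: 2x = mu*6 + mu_x, 2y = mu*6 + mu_y, with mu, mu_x, mu_y >= 0
Complementary slackness: mu*(6x + 6y - 25) = 0, mu_x*x = 0, mu_y*y = 0
(0, 0) is infeasible (6*0 + 6*0 < 25), so if mu = 0 stationarity would force x = mu_x/2 >= 0, y = mu_y/2 >= 0 with mu_x*x = mu_y*y = 0, i.e. x = y = 0: contradiction. Hence mu > 0 and 6x + 6y = 25 is active.
Try x > 0, y > 0 (so mu_x = mu_y = 0): x = 6*mu/2, y = 6*mu/2
Substitute: 6*(6*mu/2) + 6*(6*mu/2) = 25
  mu*72/2 = 25 => mu = 25/36
x* = 25/12 > 0, y* = 25/12 > 0, consistent with mu_x = mu_y = 0.
f is convex and the constraints are linear, so this KKT point is the global minimum.
f* = 625/72
Active constraints: 6x + 6y >= 25 (holds with equality, mu = 25/36 > 0); x >= 0 and y >= 0 are inactive (mu_x = mu_y = 0).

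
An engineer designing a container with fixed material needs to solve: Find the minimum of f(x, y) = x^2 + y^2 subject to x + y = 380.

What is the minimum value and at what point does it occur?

Substitute y = 380 - x into f(x,y) = x^2 + y^2:
g(x) = x^2 + (380 - x)^2 = 2x^2 - 760x + 144400
g'(x) = 4x - 760 = 0  =>  x = 190
y = 380 - 190 = 190
Minimum value = 190^2 + 190^2 = 72200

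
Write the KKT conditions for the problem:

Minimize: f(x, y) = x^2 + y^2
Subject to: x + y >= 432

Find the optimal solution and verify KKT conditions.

KKT conditions for min x^2 + y^2 s.t. x + y >= 432:
Stationarity: 2x = mu, 2y = mu
So x = y = mu/2.
Complementary slackness: mu*(x + y - 432) = 0
Primal feasibility: x + y >= 432; dual feasibility: mu >= 0
If mu = 0 then x = y = 0, but 0 + 0 < 432 is infeasible, so the constraint is active.
Constraint active: x + y = 2*(mu/2) = 432 => mu = 432
x = y = 216, f = 93312
Verify: stationarity 2*216 = 432 = mu; primal 216 + 216 = 432 >= 432; dual mu = 432 >= 0; complementary slackness 432*(432 - 432) = 0. All KKT conditions hold.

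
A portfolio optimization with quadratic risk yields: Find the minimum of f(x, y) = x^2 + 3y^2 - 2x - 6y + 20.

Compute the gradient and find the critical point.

f(x,y) = x^2 + 3y^2 - 2x - 6y + 20
df/dx = 2x + (-2) = 0  =>  x = 1
df/dy = 6y + (-6) = 0  =>  y = 1
f(1, 1) = 1*(1)^2 + 3*(1)^2 + -2*(1) + -6*(1) + 20 = 16
Hessian is diagonal with entries 2, 6 > 0, so this is a minimum.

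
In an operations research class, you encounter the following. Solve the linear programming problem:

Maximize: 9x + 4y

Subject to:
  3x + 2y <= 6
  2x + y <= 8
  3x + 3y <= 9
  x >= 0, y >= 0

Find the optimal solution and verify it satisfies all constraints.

Feasible vertices: (0, 0), (0, 3), (2, 0)
Objective 9x + 4y at each vertex:
  (0, 0): 0
  (0, 3): 12
  (2, 0): 18
Maximum is 18 at (2, 0).
Verify constraints at (x, y) = (2, 0):
  3*2 + 2*0 = 6 <= 6 (active)
  2*2 + 1*0 = 4 <= 8
  3*2 + 3*0 = 6 <= 9
  x = 2 >= 0, y = 0 >= 0. All constraints satisfied.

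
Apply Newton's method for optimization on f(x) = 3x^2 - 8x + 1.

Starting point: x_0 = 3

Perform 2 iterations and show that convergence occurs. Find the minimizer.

f(x) = 3x^2 - 8x + 1, f'(x) = 6x + (-8), f''(x) = 6
Step 1: f'(3) = 10, x_1 = 3 - 10/6 = 4/3
Step 2: f'(4/3) = 0, x_2 = 4/3 (converged)
Newton's method converges in 1 step for quadratics.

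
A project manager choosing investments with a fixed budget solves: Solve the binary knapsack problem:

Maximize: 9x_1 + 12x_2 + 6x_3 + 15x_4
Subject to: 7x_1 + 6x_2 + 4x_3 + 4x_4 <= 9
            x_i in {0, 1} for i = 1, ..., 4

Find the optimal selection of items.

Items: item 1 (v=9, w=7), item 2 (v=12, w=6), item 3 (v=6, w=4), item 4 (v=15, w=4)
Capacity: 9
Checking all 16 subsets (w = total weight, v = total value):
  {}: w = 0, v = 0
  {1}: w = 7, v = 9
  {2}: w = 6, v = 12
  {3}: w = 4, v = 6
  {4}: w = 4, v = 15
  {1, 2}: w = 13 > 9, infeasible
  {1, 3}: w = 11 > 9, infeasible
  {1, 4}: w = 11 > 9, infeasible
  {2, 3}: w = 10 > 9, infeasible
  {2, 4}: w = 10 > 9, infeasible
  {3, 4}: w = 8, v = 21
  {1, 2, 3}: w = 17 > 9, infeasible
  {1, 2, 4}: w = 17 > 9, infeasible
  {1, 3, 4}: w = 15 > 9, infeasible
  {2, 3, 4}: w = 14 > 9, infeasible
  {1, 2, 3, 4}: w = 21 > 9, infeasible
Best feasible subset: items [3, 4]
Total weight: 8 <= 9, total value: 21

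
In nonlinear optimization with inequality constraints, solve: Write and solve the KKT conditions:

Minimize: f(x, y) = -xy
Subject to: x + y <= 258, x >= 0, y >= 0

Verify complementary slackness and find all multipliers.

Problem: min -xy s.t. x + y <= 258 (multiplier lambda), x >= 0 (mu_x), y >= 0 (mu_y)
KKT stationarity: -y + lambda - mu_x = 0, -x + lambda - mu_y = 0, with lambda, mu_x, mu_y >= 0
Complementary slackness: lambda*(x + y - 258) = 0, mu_x*x = 0, mu_y*y = 0
If lambda = 0: y = -mu_x <= 0 and x = -mu_y <= 0 force x = y = 0 with f = 0; but x = y = 129 is feasible with f = -16641 < 0, so this is not the minimum. Hence lambda > 0 and x + y = 258.
Try x > 0, y > 0 (so mu_x = mu_y = 0): y = lambda, x = lambda => x = y = lambda
x + y = 258 => 2*lambda = 258 => lambda = 129
x* = y* = 129 > 0, consistent with mu_x = mu_y = 0.
(Any feasible point with x = 0 or y = 0 has f = 0 > -16641, so the minimum is not on those boundaries.)
min(-xy) = -16641 (i.e. max xy = 16641)
Multipliers: lambda = 129, mu_x = 0, mu_y = 0
Complementary slackness: lambda*(x + y - 258) = 129*(129 + 129 - 258) = 0, mu_x*x = 0*129 = 0, mu_y*y = 0*129 = 0. Satisfied.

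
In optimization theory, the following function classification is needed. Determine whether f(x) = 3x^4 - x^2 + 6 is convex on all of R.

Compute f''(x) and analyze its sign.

f(x) = 3x^4 - x^2 + 6
f'(x) = 12x^3 + -2x
f''(x) = 36x^2 + -2
f''(0) = -2 < 0, so not convex near x = 0
Therefore, f is not globally convex on R.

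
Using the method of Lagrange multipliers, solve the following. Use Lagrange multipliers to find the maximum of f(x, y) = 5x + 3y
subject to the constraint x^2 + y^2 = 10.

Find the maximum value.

Set up Lagrange conditions: grad f = lambda * grad g
  5 = 2*lambda*x
  3 = 2*lambda*y
From these: x/y = 5/3, so x = 5t, y = 3t for some t.
Substitute into constraint: (5t)^2 + (3t)^2 = 10
  t^2 * 34 = 10
  t = sqrt(10/34)
Maximum = 5*x + 3*y = (5^2 + 3^2)*t = 34 * sqrt(10/34) = sqrt(340)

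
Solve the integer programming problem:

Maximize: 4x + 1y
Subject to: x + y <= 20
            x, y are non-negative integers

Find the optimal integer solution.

Objective: 4x + 1y, constraint: x + y <= 20
Coefficient of x is 4 >= coefficient of y is 1, so allocate the entire budget to x.
Optimal: x = 20, y = 0, value = 80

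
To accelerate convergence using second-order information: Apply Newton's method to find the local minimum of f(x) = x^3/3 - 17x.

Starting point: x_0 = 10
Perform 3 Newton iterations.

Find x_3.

f(x) = x^3/3 - 17x
f'(x) = x^2 - 17, f''(x) = 2x
Newton update: x_{n+1} = x_n - (x_n^2 - 17)/(2*x_n)
Step 1: x_0 = 10, f'=83, f''=20, x_1 = 117/20
Step 2: x_1 = 117/20, f'=6889/400, f''=117/10, x_2 = 20489/4680
Step 3: x_2 = 20489/4680, f'=47458321/21902400, f''=20489/2340, x_3 = 792139921/191777040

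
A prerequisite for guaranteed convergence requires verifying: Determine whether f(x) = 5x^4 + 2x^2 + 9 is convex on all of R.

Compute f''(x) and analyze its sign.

f(x) = 5x^4 + 2x^2 + 9
f'(x) = 20x^3 + 4x
f''(x) = 60x^2 + 4
f''(x) = 60x^2 + 4 >= 4 > 0 for all x
Therefore, f is convex on R.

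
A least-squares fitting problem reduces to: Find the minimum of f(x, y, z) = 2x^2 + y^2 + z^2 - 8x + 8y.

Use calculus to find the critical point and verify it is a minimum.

f(x,y,z) = 2x^2 + y^2 + z^2 - 8x + 8y
df/dx = 4x + (-8) = 0 => x = 2
df/dy = 2y + (8) = 0 => y = -4
df/dz = 2z + (0) = 0 => z = 0
f(2,-4,0) = 2*(2)^2 + 1*(-4)^2 + 1*(0)^2 + -8*(2) + 8*(-4) = -24
Hessian is diagonal with entries 4, 2, 2 > 0, confirmed minimum.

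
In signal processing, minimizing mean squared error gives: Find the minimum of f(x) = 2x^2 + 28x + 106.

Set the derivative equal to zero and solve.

f(x) = 2x^2 + 28x + 106
f'(x) = 4x + (28) = 0
x = -28/4 = -7
f(-7) = 8
Since f''(x) = 4 > 0, this is a minimum.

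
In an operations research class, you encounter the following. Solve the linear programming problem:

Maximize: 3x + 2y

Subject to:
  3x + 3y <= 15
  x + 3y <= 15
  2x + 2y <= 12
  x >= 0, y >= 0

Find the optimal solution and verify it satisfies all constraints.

Feasible vertices: (0, 0), (0, 5), (5, 0)
Objective 3x + 2y at each vertex:
  (0, 0): 0
  (0, 5): 10
  (5, 0): 15
Maximum is 15 at (5, 0).
Verify constraints at (x, y) = (5, 0):
  3*5 + 3*0 = 15 <= 15 (active)
  1*5 + 3*0 = 5 <= 15
  2*5 + 2*0 = 10 <= 12
  x = 5 >= 0, y = 0 >= 0. All constraints satisfied.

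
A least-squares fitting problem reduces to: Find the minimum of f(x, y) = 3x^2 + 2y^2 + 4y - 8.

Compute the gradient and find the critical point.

f(x,y) = 3x^2 + 2y^2 + 4y - 8
df/dx = 6x + (0) = 0  =>  x = 0
df/dy = 4y + (4) = 0  =>  y = -1
f(0, -1) = 3*(0)^2 + 2*(-1)^2 + 4*(-1) + -8 = -10
Hessian is diagonal with entries 6, 4 > 0, so this is a minimum.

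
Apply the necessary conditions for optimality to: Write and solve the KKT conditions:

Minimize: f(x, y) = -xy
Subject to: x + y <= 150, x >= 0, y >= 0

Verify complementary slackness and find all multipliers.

Problem: min -xy s.t. x + y <= 150 (multiplier lambda), x >= 0 (mu_x), y >= 0 (mu_y)
KKT stationarity: -y + lambda - mu_x = 0, -x + lambda - mu_y = 0, with lambda, mu_x, mu_y >= 0
Complementary slackness: lambda*(x + y - 150) = 0, mu_x*x = 0, mu_y*y = 0
If lambda = 0: y = -mu_x <= 0 and x = -mu_y <= 0 force x = y = 0 with f = 0; but x = y = 75 is feasible with f = -5625 < 0, so this is not the minimum. Hence lambda > 0 and x + y = 150.
Try x > 0, y > 0 (so mu_x = mu_y = 0): y = lambda, x = lambda => x = y = lambda
x + y = 150 => 2*lambda = 150 => lambda = 75
x* = y* = 75 > 0, consistent with mu_x = mu_y = 0.
(Any feasible point with x = 0 or y = 0 has f = 0 > -5625, so the minimum is not on those boundaries.)
min(-xy) = -5625 (i.e. max xy = 5625)
Multipliers: lambda = 75, mu_x = 0, mu_y = 0
Complementary slackness: lambda*(x + y - 150) = 75*(75 + 75 - 150) = 0, mu_x*x = 0*75 = 0, mu_y*y = 0*75 = 0. Satisfied.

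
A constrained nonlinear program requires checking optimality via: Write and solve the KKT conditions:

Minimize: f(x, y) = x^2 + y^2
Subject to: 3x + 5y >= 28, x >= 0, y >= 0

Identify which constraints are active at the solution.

KKT conditions for min x^2 + y^2 s.t. 3x + 5y >= 28, x >= 0, y >= 0:
Stationarity: 2x = mu*3 + mu_x, 2y = mu*5 + mu_y, with mu, mu_x, mu_y >= 0
Complementary slackness: mu*(3x + 5y - 28) = 0, mu_x*x = 0, mu_y*y = 0
(0, 0) is infeasible (3*0 + 5*0 < 28), so if mu = 0 stationarity would force x = mu_x/2 >= 0, y = mu_y/2 >= 0 with mu_x*x = mu_y*y = 0, i.e. x = y = 0: contradiction. Hence mu > 0 and 3x + 5y = 28 is active.
Try x > 0, y > 0 (so mu_x = mu_y = 0): x = 3*mu/2, y = 5*mu/2
Substitute: 3*(3*mu/2) + 5*(5*mu/2) = 28
  mu*34/2 = 28 => mu = 28/17
x* = 42/17 > 0, y* = 70/17 > 0, consistent with mu_x = mu_y = 0.
f is convex and the constraints are linear, so this KKT point is the global minimum.
f* = 392/17
Active constraints: 3x + 5y >= 28 (holds with equality, mu = 28/17 > 0); x >= 0 and y >= 0 are inactive (mu_x = mu_y = 0).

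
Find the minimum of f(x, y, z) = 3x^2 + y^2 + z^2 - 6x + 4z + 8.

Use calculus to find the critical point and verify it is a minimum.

f(x,y,z) = 3x^2 + y^2 + z^2 - 6x + 4z + 8
df/dx = 6x + (-6) = 0 => x = 1
df/dy = 2y + (0) = 0 => y = 0
df/dz = 2z + (4) = 0 => z = -2
f(1,0,-2) = 3*(1)^2 + 1*(0)^2 + 1*(-2)^2 + -6*(1) + 4*(-2) + 8 = 1
Hessian is diagonal with entries 6, 2, 2 > 0, confirmed minimum.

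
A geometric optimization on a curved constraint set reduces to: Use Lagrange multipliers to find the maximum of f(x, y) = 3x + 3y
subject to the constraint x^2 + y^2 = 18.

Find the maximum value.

Set up Lagrange conditions: grad f = lambda * grad g
  3 = 2*lambda*x
  3 = 2*lambda*y
From these: x/y = 3/3, so x = 3t, y = 3t for some t.
Substitute into constraint: (3t)^2 + (3t)^2 = 18
  t^2 * 18 = 18
  t = sqrt(18/18)
Maximum = 3*x + 3*y = (3^2 + 3^2)*t = 18 * sqrt(18/18) = 18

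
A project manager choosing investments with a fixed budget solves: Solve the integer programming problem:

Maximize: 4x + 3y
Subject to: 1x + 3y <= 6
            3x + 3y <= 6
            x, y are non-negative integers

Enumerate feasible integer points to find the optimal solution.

Constraint 1: 1x + 3y <= 6
Constraint 2: 3x + 3y <= 6
Feasible x range (need y >= 0): 0 <= x <= min(6/1, 6/3) => x in {0, ..., 2}.
Enumerate feasible integer points row by row (the coefficient of y is 3 > 0, so for each x the largest feasible y gives the best value):
  x = 0: y <= min((6 - 1*0)/3, (6 - 3*0)/3) => y in {0, ..., 2}; best 4*0 + 3*2 = 6
  x = 1: y <= min((6 - 1*1)/3, (6 - 3*1)/3) => y in {0, ..., 1}; best 4*1 + 3*1 = 7
  x = 2: y <= min((6 - 1*2)/3, (6 - 3*2)/3) => y in {0}; best 4*2 + 3*0 = 8
The maximum 4x + 3y = 8 is achieved at x = 2, y = 0.
Check: 1*2 + 3*0 = 2 <= 6 and 3*2 + 3*0 = 6 <= 6.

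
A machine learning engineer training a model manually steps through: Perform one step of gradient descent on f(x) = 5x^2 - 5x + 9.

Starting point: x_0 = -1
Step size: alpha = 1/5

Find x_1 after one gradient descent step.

f(x) = 5x^2 - 5x + 9
f'(x) = 10x - 5
f'(-1) = 10*-1 + (-5) = -15
x_1 = x_0 - alpha * f'(x_0) = -1 - 1/5 * -15 = 2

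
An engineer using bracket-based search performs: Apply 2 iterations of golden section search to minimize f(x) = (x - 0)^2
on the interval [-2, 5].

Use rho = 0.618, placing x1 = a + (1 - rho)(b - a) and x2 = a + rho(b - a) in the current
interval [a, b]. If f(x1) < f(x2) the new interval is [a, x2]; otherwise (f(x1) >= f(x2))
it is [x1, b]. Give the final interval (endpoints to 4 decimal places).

Golden section search for min of f(x) = (x - 0)^2 on [-2, 5].
Each step: x1 = a + (1 - rho)(b - a), x2 = a + rho(b - a); if f(x1) < f(x2) keep [a, x2], otherwise keep [x1, b].
Step 1: [-2.0000, 5.0000], x1=0.6740 (f=0.4543), x2=2.3260 (f=5.4103); f(x1) < f(x2) => keep [-2.0000, 2.3260]
Step 2: [-2.0000, 2.3260], x1=-0.3475 (f=0.1207), x2=0.6735 (f=0.4536); f(x1) < f(x2) => keep [-2.0000, 0.6735]
Final interval: [-2.0000, 0.6735]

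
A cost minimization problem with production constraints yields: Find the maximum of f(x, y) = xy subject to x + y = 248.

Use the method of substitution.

Substitute y = 248 - x into f(x,y) = xy:
g(x) = x(248 - x) = 248x - x^2
g'(x) = 248 - 2x = 0  =>  x = 124
y = 248 - 124 = 124
Maximum value = 124 * 124 = 15376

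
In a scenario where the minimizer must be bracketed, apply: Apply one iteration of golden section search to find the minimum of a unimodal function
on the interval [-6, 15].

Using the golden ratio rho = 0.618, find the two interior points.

Golden section search on [-6, 15].
Golden ratio rho = 0.618 (approx).
Interior points:
  x_1 = -6 + (1-0.618)*21 = 2.0220
  x_2 = -6 + 0.618*21 = 6.9780
Compare f(x_1) and f(x_2) to determine which subinterval to keep.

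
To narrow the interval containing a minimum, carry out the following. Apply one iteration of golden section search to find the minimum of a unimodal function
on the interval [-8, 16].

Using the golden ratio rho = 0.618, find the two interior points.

Golden section search on [-8, 16].
Golden ratio rho = 0.618 (approx).
Interior points:
  x_1 = -8 + (1-0.618)*24 = 1.1680
  x_2 = -8 + 0.618*24 = 6.8320
Compare f(x_1) and f(x_2) to determine which subinterval to keep.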